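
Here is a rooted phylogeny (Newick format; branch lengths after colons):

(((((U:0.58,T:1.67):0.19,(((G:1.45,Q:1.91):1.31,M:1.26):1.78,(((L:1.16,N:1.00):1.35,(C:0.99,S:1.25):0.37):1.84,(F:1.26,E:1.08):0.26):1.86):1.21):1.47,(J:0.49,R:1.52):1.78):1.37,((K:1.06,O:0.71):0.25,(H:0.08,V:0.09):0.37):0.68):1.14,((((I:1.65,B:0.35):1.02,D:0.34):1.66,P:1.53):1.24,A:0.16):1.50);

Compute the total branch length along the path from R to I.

The path runs R → … → MRCA → … → I; the MRCA is the root of the tree.
Branch lengths along that path: 1.52 + 1.78 + 1.37 + 1.14 + 1.50 + 1.24 + 1.66 + 1.02 + 1.65 = 12.88.

12.88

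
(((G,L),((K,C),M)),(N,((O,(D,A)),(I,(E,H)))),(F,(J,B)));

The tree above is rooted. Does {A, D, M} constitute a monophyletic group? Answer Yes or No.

The MRCA of the listed taxa is the root, so the smallest clade containing them is the whole tree.
That clade also contains B, C, E, F, G, H, I, J, K, L, N, O, which are not in the proposed group, so the group is not monophyletic.

No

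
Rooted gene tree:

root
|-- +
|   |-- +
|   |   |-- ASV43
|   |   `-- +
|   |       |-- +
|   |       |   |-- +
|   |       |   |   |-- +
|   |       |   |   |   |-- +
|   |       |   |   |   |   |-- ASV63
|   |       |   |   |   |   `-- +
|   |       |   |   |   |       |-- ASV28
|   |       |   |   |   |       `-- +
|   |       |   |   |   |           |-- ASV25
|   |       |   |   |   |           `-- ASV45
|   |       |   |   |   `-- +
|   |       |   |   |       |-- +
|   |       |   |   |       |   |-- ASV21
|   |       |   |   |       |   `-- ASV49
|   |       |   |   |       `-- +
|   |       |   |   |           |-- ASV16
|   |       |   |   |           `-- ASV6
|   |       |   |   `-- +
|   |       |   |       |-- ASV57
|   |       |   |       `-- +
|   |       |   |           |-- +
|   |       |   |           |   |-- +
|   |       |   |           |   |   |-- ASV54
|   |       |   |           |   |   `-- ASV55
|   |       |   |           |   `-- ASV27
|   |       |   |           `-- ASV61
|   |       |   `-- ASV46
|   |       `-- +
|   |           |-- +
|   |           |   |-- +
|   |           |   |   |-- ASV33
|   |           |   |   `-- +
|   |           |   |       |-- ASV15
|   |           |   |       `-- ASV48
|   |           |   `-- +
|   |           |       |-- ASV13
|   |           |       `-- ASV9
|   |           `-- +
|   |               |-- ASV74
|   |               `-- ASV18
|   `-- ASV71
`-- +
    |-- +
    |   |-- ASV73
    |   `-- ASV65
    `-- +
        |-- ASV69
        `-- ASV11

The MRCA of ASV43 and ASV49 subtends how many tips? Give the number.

22

The MRCA of ASV43 and ASV49 is the node subtending (ASV43,(((((ASV63,(ASV28,(ASV25,ASV45))),((ASV21,ASV49),(ASV16,ASV6))),(ASV57,(((ASV54,ASV55),ASV27),ASV61))),ASV46),(((ASV33,(ASV15,ASV48)),(ASV13,ASV9)),(ASV74,ASV18)))).
That clade contains 22 terminal taxa: ASV13, ASV15, ASV16, ASV18, ASV21, ASV25, ASV27, ASV28, ASV33, ASV43, ASV45, ASV46, ASV48, ASV49, ASV54, ASV55, ASV57, ASV6, ASV61, ASV63, ASV74, ASV9.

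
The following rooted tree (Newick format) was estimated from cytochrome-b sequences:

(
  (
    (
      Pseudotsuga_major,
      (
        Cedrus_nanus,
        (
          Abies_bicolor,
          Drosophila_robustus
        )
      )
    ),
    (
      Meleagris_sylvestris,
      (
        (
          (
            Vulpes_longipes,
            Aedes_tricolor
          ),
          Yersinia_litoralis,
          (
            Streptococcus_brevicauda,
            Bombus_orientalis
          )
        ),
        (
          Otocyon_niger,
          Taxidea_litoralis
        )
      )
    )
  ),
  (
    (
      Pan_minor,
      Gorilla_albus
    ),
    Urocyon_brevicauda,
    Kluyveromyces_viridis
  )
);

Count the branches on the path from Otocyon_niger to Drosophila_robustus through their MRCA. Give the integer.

The MRCA of Otocyon_niger and Drosophila_robustus is the node subtending ((Pseudotsuga_major,(Cedrus_nanus,(Abies_bicolor,Drosophila_robustus))),(Meleagris_sylvestris,(((Vulpes_longipes,Aedes_tricolor),Yersinia_litoralis,(Streptococcus_brevicauda,Bombus_orientalis)),(Otocyon_niger,Taxidea_litoralis)))).
From Otocyon_niger up to that node: 4 branches. From Drosophila_robustus up to the same node: 4 branches. Total: 4 + 4 = 8.

8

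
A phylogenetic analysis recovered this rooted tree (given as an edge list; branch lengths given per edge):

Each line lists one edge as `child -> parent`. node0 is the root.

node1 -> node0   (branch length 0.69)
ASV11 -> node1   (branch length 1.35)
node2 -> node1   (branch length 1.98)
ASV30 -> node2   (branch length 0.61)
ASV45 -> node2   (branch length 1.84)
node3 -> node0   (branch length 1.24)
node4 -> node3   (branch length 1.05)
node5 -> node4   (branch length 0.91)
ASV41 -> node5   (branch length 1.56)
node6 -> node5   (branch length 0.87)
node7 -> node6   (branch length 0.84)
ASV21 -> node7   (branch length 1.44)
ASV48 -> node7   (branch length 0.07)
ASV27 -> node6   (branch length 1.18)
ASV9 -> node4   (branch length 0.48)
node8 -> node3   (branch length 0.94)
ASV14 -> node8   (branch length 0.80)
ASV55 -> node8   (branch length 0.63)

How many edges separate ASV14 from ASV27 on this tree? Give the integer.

6

The MRCA of ASV14 and ASV27 is the node subtending (((ASV41,((ASV21,ASV48),ASV27)),ASV9),(ASV14,ASV55)).
From ASV14 up to that node: 2 branches. From ASV27 up to the same node: 4 branches. Total: 2 + 4 = 6.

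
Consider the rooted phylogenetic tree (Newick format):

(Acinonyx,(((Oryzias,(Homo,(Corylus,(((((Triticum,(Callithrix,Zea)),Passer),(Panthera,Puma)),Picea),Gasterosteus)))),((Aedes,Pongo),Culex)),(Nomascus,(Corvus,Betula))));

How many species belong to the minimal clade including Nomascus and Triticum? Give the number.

The MRCA of Nomascus and Triticum is the node subtending (((Oryzias,(Homo,(Corylus,(((((Triticum,(Callithrix,Zea)),Passer),(Panthera,Puma)),Picea),Gasterosteus)))),((Aedes,Pongo),Culex)),(Nomascus,(Corvus,Betula))).
That clade contains 17 terminal taxa: Aedes, Betula, Callithrix, Corvus, Corylus, Culex, Gasterosteus, Homo, Nomascus, Oryzias, Panthera, Passer, Picea, Pongo, Puma, Triticum, Zea.

17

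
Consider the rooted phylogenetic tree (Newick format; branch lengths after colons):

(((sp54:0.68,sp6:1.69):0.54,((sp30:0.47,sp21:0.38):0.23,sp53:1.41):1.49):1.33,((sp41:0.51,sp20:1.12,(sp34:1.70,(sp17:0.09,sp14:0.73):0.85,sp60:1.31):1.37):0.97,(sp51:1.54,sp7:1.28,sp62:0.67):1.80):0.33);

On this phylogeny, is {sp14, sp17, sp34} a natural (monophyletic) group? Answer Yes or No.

No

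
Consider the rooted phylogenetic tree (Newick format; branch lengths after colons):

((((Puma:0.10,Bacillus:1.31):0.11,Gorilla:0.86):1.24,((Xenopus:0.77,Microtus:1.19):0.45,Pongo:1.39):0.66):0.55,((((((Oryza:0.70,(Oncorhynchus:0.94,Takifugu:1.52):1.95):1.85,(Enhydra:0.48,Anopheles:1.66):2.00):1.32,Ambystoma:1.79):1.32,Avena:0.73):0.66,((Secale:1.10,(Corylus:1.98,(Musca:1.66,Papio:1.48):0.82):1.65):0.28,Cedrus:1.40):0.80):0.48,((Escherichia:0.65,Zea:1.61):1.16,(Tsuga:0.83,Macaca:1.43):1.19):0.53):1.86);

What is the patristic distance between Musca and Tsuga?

8.24

The path runs Musca → … → MRCA → … → Tsuga; the MRCA is the node subtending ((((((Oryza,(Oncorhynchus,Takifugu)),(Enhydra,Anopheles)),Ambystoma),Avena),((Secale,(Corylus,(Musca,Papio))),Cedrus)),((Escherichia,Zea),(Tsuga,Macaca))).
Branch lengths along that path: 1.66 + 0.82 + 1.65 + 0.28 + 0.80 + 0.48 + 0.53 + 1.19 + 0.83 = 8.24.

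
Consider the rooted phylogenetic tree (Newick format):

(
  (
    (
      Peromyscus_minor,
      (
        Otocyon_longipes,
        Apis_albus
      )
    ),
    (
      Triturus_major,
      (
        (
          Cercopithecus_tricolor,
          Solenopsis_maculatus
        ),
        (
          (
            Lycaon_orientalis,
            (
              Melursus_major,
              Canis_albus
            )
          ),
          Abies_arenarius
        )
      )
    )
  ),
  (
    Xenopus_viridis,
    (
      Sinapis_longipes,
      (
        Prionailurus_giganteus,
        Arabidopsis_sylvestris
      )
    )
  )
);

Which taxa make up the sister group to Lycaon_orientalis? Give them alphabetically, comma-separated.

Lycaon_orientalis attaches to the tree at the node subtending (Lycaon_orientalis,(Melursus_major,Canis_albus)).
The other lineage descending from that same node — the sister group — is (Melursus_major,Canis_albus); its 2 tips in alphabetical order are the answer.

Canis_albus, Melursus_major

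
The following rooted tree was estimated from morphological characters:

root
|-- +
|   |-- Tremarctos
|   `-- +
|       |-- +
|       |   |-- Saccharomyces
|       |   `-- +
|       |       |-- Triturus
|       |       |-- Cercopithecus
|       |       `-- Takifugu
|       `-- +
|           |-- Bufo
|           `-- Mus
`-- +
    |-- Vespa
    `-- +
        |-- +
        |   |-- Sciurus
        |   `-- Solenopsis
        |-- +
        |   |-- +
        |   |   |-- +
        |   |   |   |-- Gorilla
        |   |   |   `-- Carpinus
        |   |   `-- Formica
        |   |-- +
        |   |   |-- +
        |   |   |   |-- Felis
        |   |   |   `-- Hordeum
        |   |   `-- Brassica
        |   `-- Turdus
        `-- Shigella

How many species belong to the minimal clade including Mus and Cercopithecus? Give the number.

The MRCA of Mus and Cercopithecus is the node subtending ((Saccharomyces,(Triturus,Cercopithecus,Takifugu)),(Bufo,Mus)).
That clade contains 6 terminal taxa: Bufo, Cercopithecus, Mus, Saccharomyces, Takifugu, Triturus.

6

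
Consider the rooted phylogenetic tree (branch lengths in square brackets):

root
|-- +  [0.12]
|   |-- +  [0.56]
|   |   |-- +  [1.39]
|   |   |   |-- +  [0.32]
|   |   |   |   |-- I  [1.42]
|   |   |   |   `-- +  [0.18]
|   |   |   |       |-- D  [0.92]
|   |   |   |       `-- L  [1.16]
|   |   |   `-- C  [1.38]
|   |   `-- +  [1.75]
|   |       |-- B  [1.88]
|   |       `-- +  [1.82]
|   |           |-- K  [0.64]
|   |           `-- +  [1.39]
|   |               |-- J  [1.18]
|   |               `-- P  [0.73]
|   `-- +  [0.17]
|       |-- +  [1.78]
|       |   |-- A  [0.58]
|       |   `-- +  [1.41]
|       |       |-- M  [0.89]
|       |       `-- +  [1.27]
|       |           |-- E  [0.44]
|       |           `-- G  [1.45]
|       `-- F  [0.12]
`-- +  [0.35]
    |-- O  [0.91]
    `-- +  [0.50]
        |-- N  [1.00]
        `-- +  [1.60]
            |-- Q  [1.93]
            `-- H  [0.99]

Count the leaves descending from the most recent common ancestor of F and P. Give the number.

The MRCA of F and P is the node subtending ((((I,(D,L)),C),(B,(K,(J,P)))),((A,(M,(E,G))),F)).
That clade contains 13 terminal taxa: A, B, C, D, E, F, G, I, J, K, L, M, P.

13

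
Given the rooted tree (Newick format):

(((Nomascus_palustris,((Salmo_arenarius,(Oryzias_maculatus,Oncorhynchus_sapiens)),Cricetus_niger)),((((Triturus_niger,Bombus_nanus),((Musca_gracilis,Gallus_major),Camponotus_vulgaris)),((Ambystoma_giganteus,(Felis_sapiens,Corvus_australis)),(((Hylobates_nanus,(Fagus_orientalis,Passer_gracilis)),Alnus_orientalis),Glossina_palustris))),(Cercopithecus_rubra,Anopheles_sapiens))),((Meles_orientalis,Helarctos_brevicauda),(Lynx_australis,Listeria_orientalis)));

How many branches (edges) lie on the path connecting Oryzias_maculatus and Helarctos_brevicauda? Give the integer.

9

The MRCA of Oryzias_maculatus and Helarctos_brevicauda is the root of the tree.
From Oryzias_maculatus up to that node: 6 branches. From Helarctos_brevicauda up to the same node: 3 branches. Total: 6 + 3 = 9.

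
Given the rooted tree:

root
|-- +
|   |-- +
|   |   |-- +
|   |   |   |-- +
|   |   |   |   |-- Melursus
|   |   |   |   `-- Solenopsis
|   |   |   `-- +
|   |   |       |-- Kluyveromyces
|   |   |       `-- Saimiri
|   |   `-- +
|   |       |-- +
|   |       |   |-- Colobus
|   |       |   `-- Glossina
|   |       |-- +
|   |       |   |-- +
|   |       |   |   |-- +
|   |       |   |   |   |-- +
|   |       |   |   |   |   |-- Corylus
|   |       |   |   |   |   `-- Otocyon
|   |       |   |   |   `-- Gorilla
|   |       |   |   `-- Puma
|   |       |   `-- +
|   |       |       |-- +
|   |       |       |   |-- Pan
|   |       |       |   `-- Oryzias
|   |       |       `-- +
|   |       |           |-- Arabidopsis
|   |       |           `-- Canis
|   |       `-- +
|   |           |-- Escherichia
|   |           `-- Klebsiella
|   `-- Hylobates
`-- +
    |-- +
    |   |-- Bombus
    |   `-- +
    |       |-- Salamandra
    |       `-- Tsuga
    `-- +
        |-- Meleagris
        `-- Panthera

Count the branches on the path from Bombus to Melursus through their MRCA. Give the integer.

8

The MRCA of Bombus and Melursus is the root of the tree.
From Bombus up to that node: 3 branches. From Melursus up to the same node: 5 branches. Total: 3 + 5 = 8.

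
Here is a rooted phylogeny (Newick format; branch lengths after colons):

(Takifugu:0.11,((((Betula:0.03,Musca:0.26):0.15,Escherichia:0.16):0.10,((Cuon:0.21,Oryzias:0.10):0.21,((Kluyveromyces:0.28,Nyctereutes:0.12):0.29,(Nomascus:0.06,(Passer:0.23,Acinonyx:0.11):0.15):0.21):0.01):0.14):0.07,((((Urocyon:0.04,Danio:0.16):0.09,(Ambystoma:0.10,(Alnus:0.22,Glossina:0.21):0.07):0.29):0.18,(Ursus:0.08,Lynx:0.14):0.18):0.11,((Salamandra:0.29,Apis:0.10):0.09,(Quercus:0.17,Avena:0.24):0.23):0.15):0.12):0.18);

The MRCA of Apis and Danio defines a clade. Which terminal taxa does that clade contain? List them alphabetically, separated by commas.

Alnus, Ambystoma, Apis, Avena, Danio, Glossina, Lynx, Quercus, Salamandra, Urocyon, Ursus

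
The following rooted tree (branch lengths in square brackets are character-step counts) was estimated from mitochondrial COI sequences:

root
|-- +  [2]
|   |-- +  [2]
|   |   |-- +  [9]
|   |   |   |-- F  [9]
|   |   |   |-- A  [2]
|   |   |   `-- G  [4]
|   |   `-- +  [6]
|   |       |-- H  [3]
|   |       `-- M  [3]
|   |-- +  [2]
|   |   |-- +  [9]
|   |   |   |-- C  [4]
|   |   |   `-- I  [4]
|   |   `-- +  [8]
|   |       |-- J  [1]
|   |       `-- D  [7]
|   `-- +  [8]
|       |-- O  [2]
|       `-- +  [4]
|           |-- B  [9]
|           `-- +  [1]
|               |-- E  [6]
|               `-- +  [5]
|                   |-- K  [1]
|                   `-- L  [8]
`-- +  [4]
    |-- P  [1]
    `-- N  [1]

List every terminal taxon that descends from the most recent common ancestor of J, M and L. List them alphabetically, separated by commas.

A, B, C, D, E, F, G, H, I, J, K, L, M, O

Tracing J: it sits inside (J,D).
Tracing M: it sits inside (H,M).
Tracing L: it sits inside (K,L).
The smallest clade enclosing all 3 is (((F,A,G),(H,M)),((C,I),(J,D)),(O,(B,(E,(K,L))))); the answer is its 14 terminal taxa in alphabetical order.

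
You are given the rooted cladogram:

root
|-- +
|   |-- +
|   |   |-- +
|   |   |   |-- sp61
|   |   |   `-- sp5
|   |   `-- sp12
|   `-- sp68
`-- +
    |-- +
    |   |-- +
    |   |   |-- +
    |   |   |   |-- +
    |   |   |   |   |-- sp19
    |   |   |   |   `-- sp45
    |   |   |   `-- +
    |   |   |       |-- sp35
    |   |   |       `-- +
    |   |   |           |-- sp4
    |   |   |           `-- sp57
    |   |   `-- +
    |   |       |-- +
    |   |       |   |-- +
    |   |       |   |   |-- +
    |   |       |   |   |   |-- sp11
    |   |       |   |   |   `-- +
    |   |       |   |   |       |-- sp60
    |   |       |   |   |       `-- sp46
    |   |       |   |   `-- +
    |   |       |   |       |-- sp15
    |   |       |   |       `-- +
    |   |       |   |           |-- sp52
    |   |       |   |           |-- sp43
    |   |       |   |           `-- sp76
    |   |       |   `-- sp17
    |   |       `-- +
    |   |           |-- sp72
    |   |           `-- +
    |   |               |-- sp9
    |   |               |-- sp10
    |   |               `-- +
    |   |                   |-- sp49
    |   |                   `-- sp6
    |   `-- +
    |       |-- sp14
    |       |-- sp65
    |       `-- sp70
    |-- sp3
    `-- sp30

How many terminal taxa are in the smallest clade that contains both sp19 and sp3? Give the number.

The MRCA of sp19 and sp3 is the node subtending (((((sp19,sp45),(sp35,(sp4,sp57))),((((sp11,(sp60,sp46)),(sp15,(sp52,sp43,sp76))),sp17),(sp72,(sp9,sp10,(sp49,sp6))))),(sp14,sp65,sp70)),sp3,sp30).
That clade contains 23 terminal taxa: sp10, sp11, sp14, sp15, sp17, sp19, sp3, sp30, sp35, sp4, sp43, sp45, sp46, sp49, sp52, sp57, sp6, sp60, sp65, sp70, sp72, sp76, sp9.

23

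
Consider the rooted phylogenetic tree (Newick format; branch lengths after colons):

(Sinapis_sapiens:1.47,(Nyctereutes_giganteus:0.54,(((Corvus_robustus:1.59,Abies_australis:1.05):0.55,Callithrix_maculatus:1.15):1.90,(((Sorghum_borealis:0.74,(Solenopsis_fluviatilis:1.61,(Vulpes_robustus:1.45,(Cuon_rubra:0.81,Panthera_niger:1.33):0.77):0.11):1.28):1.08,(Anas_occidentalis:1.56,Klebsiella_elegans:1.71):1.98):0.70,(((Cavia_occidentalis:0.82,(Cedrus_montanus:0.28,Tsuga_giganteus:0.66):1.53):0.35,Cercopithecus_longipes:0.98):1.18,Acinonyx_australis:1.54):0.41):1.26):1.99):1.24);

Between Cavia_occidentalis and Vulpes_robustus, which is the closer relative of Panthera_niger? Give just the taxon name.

Vulpes_robustus

The MRCA of Panthera_niger and Vulpes_robustus subtends (Vulpes_robustus,(Cuon_rubra,Panthera_niger)) (3 taxa).
The MRCA of Panthera_niger and Cavia_occidentalis subtends (((Sorghum_borealis,(Solenopsis_fluviatilis,(Vulpes_robustus,(Cuon_rubra,Panthera_niger)))),(Anas_occidentalis,Klebsiella_elegans)),(((Cavia_occidentalis,(Cedrus_montanus,Tsuga_giganteus)),Cercopithecus_longipes),Acinonyx_australis)) (12 taxa).
The first is nested inside the second, so Panthera_niger shares a more recent common ancestor with Vulpes_robustus.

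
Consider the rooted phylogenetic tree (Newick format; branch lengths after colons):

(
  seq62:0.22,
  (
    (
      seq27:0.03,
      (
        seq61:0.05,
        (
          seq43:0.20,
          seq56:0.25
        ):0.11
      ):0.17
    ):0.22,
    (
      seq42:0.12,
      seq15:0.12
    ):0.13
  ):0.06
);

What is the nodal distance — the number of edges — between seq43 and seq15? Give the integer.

6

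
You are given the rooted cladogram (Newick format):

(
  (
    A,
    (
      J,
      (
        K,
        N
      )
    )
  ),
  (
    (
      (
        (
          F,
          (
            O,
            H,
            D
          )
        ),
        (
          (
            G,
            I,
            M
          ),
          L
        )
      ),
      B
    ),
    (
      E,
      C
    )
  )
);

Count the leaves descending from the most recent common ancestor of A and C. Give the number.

15

The MRCA of A and C is the root, so the clade is the entire tree.
That clade contains 15 terminal taxa: A, B, C, D, E, F, G, H, I, J, K, L, M, N, O.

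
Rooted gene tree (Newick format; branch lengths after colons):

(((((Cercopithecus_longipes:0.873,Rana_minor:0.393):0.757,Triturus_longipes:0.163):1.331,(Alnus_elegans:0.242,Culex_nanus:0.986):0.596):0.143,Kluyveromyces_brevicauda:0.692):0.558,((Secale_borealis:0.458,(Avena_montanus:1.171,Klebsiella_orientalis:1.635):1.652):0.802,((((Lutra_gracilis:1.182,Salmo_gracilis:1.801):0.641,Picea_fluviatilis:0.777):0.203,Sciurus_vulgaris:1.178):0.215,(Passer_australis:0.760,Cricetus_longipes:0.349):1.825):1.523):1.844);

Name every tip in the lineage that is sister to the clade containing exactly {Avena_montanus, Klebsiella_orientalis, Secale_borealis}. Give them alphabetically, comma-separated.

The clade containing exactly {Avena_montanus, Klebsiella_orientalis, Secale_borealis} attaches to the tree at the node subtending ((Secale_borealis,(Avena_montanus,Klebsiella_orientalis)),((((Lutra_gracilis,Salmo_gracilis),Picea_fluviatilis),Sciurus_vulgaris),(Passer_australis,Cricetus_longipes))).
The other lineage descending from that same node — the sister group — is ((((Lutra_gracilis,Salmo_gracilis),Picea_fluviatilis),Sciurus_vulgaris),(Passer_australis,Cricetus_longipes)); its 6 tips in alphabetical order are the answer.

Cricetus_longipes, Lutra_gracilis, Passer_australis, Picea_fluviatilis, Salmo_gracilis, Sciurus_vulgaris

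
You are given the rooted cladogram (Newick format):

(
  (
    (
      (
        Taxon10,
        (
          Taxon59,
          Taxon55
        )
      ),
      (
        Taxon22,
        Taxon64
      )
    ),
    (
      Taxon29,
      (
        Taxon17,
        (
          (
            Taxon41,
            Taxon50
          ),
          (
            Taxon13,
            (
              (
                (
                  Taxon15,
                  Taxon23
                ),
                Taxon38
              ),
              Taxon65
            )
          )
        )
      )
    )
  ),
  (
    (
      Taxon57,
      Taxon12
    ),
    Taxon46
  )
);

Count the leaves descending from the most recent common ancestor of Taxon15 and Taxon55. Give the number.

14

The MRCA of Taxon15 and Taxon55 is the node subtending (((Taxon10,(Taxon59,Taxon55)),(Taxon22,Taxon64)),(Taxon29,(Taxon17,((Taxon41,Taxon50),(Taxon13,(((Taxon15,Taxon23),Taxon38),Taxon65)))))).
That clade contains 14 terminal taxa: Taxon10, Taxon13, Taxon15, Taxon17, Taxon22, Taxon23, Taxon29, Taxon38, Taxon41, Taxon50, Taxon55, Taxon59, Taxon64, Taxon65.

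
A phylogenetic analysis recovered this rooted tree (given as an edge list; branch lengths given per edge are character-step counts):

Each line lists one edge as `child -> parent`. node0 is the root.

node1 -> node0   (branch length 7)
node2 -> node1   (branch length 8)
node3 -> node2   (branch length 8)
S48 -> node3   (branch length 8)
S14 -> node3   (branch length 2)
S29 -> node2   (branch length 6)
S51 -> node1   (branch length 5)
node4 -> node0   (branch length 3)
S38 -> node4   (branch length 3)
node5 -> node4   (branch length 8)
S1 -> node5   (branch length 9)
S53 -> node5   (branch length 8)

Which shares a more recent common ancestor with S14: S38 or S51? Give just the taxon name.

S51

The MRCA of S14 and S51 subtends (((S48,S14),S29),S51) (4 taxa).
The MRCA of S14 and S38 is the root, subtending the entire tree (7 taxa).
The first is nested inside the second, so S14 shares a more recent common ancestor with S51.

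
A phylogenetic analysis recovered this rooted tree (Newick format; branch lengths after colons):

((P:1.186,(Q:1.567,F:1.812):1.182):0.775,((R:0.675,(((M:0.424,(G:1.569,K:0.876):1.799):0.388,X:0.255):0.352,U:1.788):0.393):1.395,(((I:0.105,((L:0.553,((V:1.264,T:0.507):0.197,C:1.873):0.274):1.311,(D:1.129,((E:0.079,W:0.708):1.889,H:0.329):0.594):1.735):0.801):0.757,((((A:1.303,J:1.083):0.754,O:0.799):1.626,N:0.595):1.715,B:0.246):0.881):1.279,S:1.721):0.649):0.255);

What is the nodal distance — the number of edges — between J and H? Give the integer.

The MRCA of J and H is the node subtending ((I,((L,((V,T),C)),(D,((E,W),H)))),((((A,J),O),N),B)).
From J up to that node: 5 branches. From H up to the same node: 5 branches. Total: 5 + 5 = 10.

10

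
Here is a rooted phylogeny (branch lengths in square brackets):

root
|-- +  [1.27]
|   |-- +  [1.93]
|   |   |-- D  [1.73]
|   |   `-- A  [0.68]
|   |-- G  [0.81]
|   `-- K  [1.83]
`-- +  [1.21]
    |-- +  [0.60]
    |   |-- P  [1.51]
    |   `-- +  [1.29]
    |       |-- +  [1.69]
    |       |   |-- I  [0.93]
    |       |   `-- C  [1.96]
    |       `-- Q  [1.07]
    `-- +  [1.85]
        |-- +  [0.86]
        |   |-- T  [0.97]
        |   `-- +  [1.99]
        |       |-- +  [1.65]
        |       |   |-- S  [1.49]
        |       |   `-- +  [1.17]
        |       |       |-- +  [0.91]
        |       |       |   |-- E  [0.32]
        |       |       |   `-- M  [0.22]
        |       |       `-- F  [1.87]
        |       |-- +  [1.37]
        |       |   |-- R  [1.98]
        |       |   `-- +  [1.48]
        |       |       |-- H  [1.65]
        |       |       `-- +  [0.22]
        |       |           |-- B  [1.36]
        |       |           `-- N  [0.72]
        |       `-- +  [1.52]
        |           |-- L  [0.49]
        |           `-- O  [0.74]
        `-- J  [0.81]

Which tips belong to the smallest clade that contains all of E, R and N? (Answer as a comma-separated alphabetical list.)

Tracing E: it sits inside (E,M).
Tracing R: it sits inside (R,(H,(B,N))).
Tracing N: it sits inside (B,N).
The smallest clade enclosing all 3 is ((S,((E,M),F)),(R,(H,(B,N))),(L,O)); the answer is its 10 terminal taxa in alphabetical order.

B, E, F, H, L, M, N, O, R, S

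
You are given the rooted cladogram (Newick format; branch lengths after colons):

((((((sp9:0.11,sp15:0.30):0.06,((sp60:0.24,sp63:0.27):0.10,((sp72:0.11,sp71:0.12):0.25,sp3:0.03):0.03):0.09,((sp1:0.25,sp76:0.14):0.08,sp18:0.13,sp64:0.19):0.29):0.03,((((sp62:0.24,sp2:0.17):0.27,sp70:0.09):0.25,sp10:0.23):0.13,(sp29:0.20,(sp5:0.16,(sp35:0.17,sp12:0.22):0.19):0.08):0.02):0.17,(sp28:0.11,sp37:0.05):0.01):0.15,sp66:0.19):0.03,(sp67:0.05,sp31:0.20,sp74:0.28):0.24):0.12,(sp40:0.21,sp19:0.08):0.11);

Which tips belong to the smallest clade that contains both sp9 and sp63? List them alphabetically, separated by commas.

sp1, sp15, sp18, sp3, sp60, sp63, sp64, sp71, sp72, sp76, sp9

Tracing sp9: it sits inside (sp9,sp15).
Tracing sp63: it sits inside (sp60,sp63).
The smallest clade enclosing both is ((sp9,sp15),((sp60,sp63),((sp72,sp71),sp3)),((sp1,sp76),sp18,sp64)); the answer is its 11 terminal taxa in alphabetical order.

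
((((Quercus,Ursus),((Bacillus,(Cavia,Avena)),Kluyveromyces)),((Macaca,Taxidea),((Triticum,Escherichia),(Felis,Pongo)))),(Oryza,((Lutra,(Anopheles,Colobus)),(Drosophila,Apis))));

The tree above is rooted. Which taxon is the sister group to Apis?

Apis attaches to the tree at the node subtending (Drosophila,Apis).
The other lineage descending from that same node — the sister group — is the single tip Drosophila.

Drosophila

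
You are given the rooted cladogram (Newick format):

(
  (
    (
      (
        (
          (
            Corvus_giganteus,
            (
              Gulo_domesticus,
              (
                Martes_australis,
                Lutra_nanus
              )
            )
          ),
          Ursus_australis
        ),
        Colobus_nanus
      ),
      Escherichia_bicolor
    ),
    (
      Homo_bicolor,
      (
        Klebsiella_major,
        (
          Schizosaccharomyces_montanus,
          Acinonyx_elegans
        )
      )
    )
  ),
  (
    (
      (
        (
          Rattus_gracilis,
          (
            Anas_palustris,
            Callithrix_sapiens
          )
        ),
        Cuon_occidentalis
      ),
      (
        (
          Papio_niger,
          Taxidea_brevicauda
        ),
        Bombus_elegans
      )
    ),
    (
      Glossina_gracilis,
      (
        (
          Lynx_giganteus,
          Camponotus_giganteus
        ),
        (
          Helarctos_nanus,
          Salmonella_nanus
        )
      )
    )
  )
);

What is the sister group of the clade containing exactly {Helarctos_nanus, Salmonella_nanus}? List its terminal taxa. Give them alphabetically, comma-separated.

The clade containing exactly {Helarctos_nanus, Salmonella_nanus} attaches to the tree at the node subtending ((Lynx_giganteus,Camponotus_giganteus),(Helarctos_nanus,Salmonella_nanus)).
The other lineage descending from that same node — the sister group — is (Lynx_giganteus,Camponotus_giganteus); its 2 tips in alphabetical order are the answer.

Camponotus_giganteus, Lynx_giganteus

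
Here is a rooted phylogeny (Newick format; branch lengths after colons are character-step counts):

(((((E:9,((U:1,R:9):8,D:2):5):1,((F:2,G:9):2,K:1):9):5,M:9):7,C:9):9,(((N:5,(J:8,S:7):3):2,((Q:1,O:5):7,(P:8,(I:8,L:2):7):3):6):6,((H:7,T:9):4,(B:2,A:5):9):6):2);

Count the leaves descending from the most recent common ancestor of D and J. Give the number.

The MRCA of D and J is the root, so the clade is the entire tree.
That clade contains 21 terminal taxa: A, B, C, D, E, F, G, H, I, J, K, L, M, N, O, P, Q, R, S, T, U.

21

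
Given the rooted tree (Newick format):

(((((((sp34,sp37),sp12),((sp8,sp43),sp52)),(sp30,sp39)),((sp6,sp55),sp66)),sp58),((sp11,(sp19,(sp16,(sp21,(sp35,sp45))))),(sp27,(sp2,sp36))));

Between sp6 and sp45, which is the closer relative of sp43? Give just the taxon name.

The MRCA of sp43 and sp6 subtends (((((sp34,sp37),sp12),((sp8,sp43),sp52)),(sp30,sp39)),((sp6,sp55),sp66)) (11 taxa).
The MRCA of sp43 and sp45 is the root, subtending the entire tree (21 taxa).
The first is nested inside the second, so sp43 shares a more recent common ancestor with sp6.

sp6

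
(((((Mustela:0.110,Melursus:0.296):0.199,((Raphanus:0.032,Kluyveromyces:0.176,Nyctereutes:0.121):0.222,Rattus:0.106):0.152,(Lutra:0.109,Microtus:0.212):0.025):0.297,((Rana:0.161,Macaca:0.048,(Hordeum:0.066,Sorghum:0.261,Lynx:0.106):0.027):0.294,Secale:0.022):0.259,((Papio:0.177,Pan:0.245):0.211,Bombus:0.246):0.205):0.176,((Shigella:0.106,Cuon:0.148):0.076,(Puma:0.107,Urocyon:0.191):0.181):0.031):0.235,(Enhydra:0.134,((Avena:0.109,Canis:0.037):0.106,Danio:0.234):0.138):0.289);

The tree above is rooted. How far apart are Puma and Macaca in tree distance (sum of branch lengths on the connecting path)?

1.096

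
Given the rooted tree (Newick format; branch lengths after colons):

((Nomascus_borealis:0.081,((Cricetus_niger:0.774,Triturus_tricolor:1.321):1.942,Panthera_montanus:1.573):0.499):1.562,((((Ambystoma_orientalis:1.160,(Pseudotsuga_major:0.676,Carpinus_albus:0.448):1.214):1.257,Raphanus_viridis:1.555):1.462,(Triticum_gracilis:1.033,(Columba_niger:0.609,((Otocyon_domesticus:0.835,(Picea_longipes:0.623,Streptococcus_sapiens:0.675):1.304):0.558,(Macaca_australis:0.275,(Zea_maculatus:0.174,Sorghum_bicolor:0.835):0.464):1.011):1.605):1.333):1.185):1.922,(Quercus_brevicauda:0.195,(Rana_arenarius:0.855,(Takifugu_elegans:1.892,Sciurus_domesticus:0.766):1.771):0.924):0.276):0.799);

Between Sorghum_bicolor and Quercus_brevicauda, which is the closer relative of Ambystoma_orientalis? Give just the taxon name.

Sorghum_bicolor

The MRCA of Ambystoma_orientalis and Sorghum_bicolor subtends (((Ambystoma_orientalis,(Pseudotsuga_major,Carpinus_albus)),Raphanus_viridis),(Triticum_gracilis,(Columba_niger,((Otocyon_domesticus,(Picea_longipes,Streptococcus_sapiens)),(Macaca_australis,(Zea_maculatus,Sorghum_bicolor)))))) (12 taxa).
The MRCA of Ambystoma_orientalis and Quercus_brevicauda subtends ((((Ambystoma_orientalis,(Pseudotsuga_major,Carpinus_albus)),Raphanus_viridis),(Triticum_gracilis,(Columba_niger,((Otocyon_domesticus,(Picea_longipes,Streptococcus_sapiens)),(Macaca_australis,(Zea_maculatus,Sorghum_bicolor)))))),(Quercus_brevicauda,(Rana_arenarius,(Takifugu_elegans,Sciurus_domesticus)))) (16 taxa).
The first is nested inside the second, so Ambystoma_orientalis shares a more recent common ancestor with Sorghum_bicolor.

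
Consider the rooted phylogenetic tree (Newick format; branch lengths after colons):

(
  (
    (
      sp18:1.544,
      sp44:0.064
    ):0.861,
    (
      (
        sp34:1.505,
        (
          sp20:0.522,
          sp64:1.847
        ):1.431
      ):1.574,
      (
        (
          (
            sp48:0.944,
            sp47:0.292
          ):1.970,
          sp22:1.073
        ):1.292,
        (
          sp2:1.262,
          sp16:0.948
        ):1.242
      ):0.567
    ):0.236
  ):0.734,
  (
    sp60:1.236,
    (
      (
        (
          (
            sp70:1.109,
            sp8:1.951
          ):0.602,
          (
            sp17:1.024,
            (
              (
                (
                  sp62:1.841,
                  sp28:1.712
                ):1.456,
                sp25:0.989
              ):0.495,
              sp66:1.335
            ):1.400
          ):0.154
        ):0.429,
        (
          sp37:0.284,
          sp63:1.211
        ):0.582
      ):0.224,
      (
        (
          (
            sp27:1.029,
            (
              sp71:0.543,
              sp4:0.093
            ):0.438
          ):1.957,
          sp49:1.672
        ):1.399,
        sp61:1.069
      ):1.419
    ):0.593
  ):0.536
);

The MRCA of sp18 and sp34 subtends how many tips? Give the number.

10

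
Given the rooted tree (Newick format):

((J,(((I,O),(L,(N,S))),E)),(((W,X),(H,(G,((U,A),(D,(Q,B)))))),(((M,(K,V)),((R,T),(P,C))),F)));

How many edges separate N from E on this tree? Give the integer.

5

The MRCA of N and E is the node subtending (((I,O),(L,(N,S))),E).
From N up to that node: 4 branches. From E up to the same node: 1 branch. Total: 4 + 1 = 5.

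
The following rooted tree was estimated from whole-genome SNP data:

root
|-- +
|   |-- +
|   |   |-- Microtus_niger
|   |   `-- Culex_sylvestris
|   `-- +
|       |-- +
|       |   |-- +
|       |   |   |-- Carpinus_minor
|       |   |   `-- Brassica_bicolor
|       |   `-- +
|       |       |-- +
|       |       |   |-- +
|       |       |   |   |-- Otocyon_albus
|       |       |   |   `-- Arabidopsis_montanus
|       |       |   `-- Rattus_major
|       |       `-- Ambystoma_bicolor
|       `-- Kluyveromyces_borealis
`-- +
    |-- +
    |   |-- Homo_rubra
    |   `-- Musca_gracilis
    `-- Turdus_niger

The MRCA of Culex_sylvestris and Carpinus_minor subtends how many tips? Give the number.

9

The MRCA of Culex_sylvestris and Carpinus_minor is the node subtending ((Microtus_niger,Culex_sylvestris),(((Carpinus_minor,Brassica_bicolor),(((Otocyon_albus,Arabidopsis_montanus),Rattus_major),Ambystoma_bicolor)),Kluyveromyces_borealis)).
That clade contains 9 terminal taxa: Ambystoma_bicolor, Arabidopsis_montanus, Brassica_bicolor, Carpinus_minor, Culex_sylvestris, Kluyveromyces_borealis, Microtus_niger, Otocyon_albus, Rattus_major.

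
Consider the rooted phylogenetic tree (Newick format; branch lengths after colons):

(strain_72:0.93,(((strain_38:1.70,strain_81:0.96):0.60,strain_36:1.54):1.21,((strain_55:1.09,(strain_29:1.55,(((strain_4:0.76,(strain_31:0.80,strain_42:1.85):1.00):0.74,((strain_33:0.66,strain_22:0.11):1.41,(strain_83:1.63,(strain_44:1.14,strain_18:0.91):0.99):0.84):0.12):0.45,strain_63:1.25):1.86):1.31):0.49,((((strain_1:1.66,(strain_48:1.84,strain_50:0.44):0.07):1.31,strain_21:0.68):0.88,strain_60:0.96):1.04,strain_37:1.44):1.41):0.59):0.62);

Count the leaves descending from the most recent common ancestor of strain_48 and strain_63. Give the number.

17

The MRCA of strain_48 and strain_63 is the node subtending ((strain_55,(strain_29,(((strain_4,(strain_31,strain_42)),((strain_33,strain_22),(strain_83,(strain_44,strain_18)))),strain_63))),((((strain_1,(strain_48,strain_50)),strain_21),strain_60),strain_37)).
That clade contains 17 terminal taxa: strain_1, strain_18, strain_21, strain_22, strain_29, strain_31, strain_33, strain_37, strain_4, strain_42, strain_44, strain_48, strain_50, strain_55, strain_60, strain_63, strain_83.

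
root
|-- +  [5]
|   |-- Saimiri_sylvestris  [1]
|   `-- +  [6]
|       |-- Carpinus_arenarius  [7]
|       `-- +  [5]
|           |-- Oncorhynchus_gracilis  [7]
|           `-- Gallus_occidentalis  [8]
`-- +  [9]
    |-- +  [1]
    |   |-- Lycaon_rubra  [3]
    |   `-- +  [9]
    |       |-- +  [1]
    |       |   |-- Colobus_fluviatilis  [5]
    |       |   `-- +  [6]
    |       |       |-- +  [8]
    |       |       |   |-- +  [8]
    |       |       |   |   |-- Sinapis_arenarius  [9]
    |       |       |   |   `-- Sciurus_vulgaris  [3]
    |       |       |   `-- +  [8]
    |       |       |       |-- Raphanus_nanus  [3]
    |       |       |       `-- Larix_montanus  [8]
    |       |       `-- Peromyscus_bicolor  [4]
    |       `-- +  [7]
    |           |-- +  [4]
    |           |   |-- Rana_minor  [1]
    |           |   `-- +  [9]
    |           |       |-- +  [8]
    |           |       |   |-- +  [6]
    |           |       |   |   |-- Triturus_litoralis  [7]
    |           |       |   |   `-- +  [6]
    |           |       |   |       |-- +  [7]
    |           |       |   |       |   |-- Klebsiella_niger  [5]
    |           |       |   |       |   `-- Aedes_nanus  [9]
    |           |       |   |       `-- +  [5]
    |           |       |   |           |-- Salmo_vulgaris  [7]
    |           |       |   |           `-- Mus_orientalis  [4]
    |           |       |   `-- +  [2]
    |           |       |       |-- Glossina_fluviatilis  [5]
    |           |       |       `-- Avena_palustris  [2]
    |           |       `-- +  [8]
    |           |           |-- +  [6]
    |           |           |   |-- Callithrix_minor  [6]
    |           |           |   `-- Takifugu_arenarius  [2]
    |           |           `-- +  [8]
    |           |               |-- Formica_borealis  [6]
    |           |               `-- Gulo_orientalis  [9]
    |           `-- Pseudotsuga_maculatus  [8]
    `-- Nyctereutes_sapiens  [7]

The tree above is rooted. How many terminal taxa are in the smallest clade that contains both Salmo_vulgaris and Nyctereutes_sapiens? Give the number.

21

The MRCA of Salmo_vulgaris and Nyctereutes_sapiens is the node subtending ((Lycaon_rubra,((Colobus_fluviatilis,(((Sinapis_arenarius,Sciurus_vulgaris),(Raphanus_nanus,Larix_montanus)),Peromyscus_bicolor)),((Rana_minor,(((Triturus_litoralis,((Klebsiella_niger,Aedes_nanus),(Salmo_vulgaris,Mus_orientalis))),(Glossina_fluviatilis,Avena_palustris)),((Callithrix_minor,Takifugu_arenarius),(Formica_borealis,Gulo_orientalis)))),Pseudotsuga_maculatus))),Nyctereutes_sapiens).
That clade contains 21 terminal taxa: Aedes_nanus, Avena_palustris, Callithrix_minor, Colobus_fluviatilis, Formica_borealis, Glossina_fluviatilis, Gulo_orientalis, Klebsiella_niger, Larix_montanus, Lycaon_rubra, Mus_orientalis, Nyctereutes_sapiens, Peromyscus_bicolor, Pseudotsuga_maculatus, Rana_minor, Raphanus_nanus, Salmo_vulgaris, Sciurus_vulgaris, Sinapis_arenarius, Takifugu_arenarius, Triturus_litoralis.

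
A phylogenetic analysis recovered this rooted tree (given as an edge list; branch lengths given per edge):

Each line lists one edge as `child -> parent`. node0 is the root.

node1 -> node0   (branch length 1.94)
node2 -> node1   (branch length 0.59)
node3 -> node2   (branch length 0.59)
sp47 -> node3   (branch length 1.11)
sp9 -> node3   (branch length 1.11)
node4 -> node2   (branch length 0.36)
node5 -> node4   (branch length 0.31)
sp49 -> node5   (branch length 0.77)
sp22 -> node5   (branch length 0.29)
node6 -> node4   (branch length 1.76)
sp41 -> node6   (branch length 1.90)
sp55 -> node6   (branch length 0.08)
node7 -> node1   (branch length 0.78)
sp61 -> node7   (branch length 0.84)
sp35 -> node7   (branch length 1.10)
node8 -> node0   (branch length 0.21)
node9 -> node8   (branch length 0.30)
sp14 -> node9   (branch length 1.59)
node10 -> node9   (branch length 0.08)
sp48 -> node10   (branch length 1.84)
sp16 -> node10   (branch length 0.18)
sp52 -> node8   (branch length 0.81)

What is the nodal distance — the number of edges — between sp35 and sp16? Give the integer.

7

The MRCA of sp35 and sp16 is the root of the tree.
From sp35 up to that node: 3 branches. From sp16 up to the same node: 4 branches. Total: 3 + 4 = 7.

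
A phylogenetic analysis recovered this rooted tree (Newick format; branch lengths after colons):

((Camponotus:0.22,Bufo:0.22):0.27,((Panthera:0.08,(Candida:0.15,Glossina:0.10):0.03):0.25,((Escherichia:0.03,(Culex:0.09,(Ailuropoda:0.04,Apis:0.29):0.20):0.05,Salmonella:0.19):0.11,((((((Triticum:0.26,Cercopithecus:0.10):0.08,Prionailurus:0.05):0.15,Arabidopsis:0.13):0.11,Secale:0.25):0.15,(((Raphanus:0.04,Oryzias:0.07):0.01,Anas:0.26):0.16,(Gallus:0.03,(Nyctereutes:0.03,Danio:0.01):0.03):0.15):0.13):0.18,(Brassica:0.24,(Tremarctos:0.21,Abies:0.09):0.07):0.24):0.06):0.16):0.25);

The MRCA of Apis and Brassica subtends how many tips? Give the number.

19

The MRCA of Apis and Brassica is the node subtending ((Escherichia,(Culex,(Ailuropoda,Apis)),Salmonella),((((((Triticum,Cercopithecus),Prionailurus),Arabidopsis),Secale),(((Raphanus,Oryzias),Anas),(Gallus,(Nyctereutes,Danio)))),(Brassica,(Tremarctos,Abies)))).
That clade contains 19 terminal taxa: Abies, Ailuropoda, Anas, Apis, Arabidopsis, Brassica, Cercopithecus, Culex, Danio, Escherichia, Gallus, Nyctereutes, Oryzias, Prionailurus, Raphanus, Salmonella, Secale, Tremarctos, Triticum.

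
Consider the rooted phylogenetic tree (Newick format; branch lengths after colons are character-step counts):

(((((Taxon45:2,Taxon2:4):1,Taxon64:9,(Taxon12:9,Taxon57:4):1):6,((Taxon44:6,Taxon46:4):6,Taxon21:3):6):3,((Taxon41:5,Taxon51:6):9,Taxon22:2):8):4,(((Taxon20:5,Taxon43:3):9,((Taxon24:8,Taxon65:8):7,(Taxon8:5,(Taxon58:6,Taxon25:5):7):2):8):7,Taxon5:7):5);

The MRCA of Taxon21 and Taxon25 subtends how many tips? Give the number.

19

The MRCA of Taxon21 and Taxon25 is the root, so the clade is the entire tree.
That clade contains 19 terminal taxa: Taxon12, Taxon2, Taxon20, Taxon21, Taxon22, Taxon24, Taxon25, Taxon41, Taxon43, Taxon44, Taxon45, Taxon46, Taxon5, Taxon51, Taxon57, Taxon58, Taxon64, Taxon65, Taxon8.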